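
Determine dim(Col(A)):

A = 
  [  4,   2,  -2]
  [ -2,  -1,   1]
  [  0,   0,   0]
dim(Col(A)) = 1

Row reduce:
R2 → R2 + (1/2)·R1
REF = 
  [  4,   2,  -2]
  [  0,   0,   0]
  [  0,   0,   0]
Pivot columns: 1 → 1 pivot.
dim(Col(A)) = number of pivot columns = 1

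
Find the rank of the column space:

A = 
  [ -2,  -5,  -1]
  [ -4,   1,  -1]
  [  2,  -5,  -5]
dim(Col(A)) = 3

Row reduce:
R2 → R2 - (2)·R1
R3 → R3 + (1)·R1
R3 → R3 + (10/11)·R2
REF = 
  [    -2,     -5,     -1]
  [     0,     11,      1]
  [     0,      0, -56/11]
Pivot columns: 1, 2, 3 → 3 pivots.
dim(Col(A)) = number of pivot columns = 3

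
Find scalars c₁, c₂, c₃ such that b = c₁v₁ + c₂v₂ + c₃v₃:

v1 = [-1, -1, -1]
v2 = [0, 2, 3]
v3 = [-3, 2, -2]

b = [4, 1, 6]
c1 = -1, c2 = 1, c3 = -1

b = -1·v1 + 1·v2 + -1·v3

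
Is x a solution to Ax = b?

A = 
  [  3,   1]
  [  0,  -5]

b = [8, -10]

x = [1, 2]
No

Ax = [5, -10] ≠ b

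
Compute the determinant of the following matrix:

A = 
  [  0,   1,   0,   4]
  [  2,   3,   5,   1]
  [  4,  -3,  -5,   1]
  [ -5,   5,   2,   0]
Cofactor expansion along row 1: det(A) = a₁₁M₁₁ - a₁₂M₁₂ + a₁₃M₁₃ - a₁₄M₁₄

M₁₁ = det[[3, 5, 1]; [-3, -5, 1]; [5, 2, 0]]
  = (3)·((-5)(0) - (1)(2)) - (5)·((-3)(0) - (1)(5)) + (1)·((-3)(2) - (-5)(5))
  = (3)(-2) - (5)(-5) + (1)(19)
  = 38
M₁₂ = det[[2, 5, 1]; [4, -5, 1]; [-5, 2, 0]]
  = (2)·((-5)(0) - (1)(2)) - (5)·((4)(0) - (1)(-5)) + (1)·((4)(2) - (-5)(-5))
  = (2)(-2) - (5)(5) + (1)(-17)
  = -46
M₁₃ = det[[2, 3, 1]; [4, -3, 1]; [-5, 5, 0]]
  = (2)·((-3)(0) - (1)(5)) - (3)·((4)(0) - (1)(-5)) + (1)·((4)(5) - (-3)(-5))
  = (2)(-5) - (3)(5) + (1)(5)
  = -20
M₁₄ = det[[2, 3, 5]; [4, -3, -5]; [-5, 5, 2]]
  = (2)·((-3)(2) - (-5)(5)) - (3)·((4)(2) - (-5)(-5)) + (5)·((4)(5) - (-3)(-5))
  = (2)(19) - (3)(-17) + (5)(5)
  = 114

det(A) = (0)(38) - (1)(-46) + (0)(-20) - (4)(114) = -410

det(A) = -410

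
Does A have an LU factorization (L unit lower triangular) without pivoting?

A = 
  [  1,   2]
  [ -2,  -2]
Yes.
A[1,1] = 1 ≠ 0, so Gaussian elimination proceeds without a row swap: multiplier ℓ₂₁ = (-2)/(1) = -2, and U[2,2] = -2 - (-2)(2) = 2.
L = 
  [  1,   0]
  [ -2,   1]
U = 
  [  1,   2]
  [  0,   2]
Check row 2 of LU: [(-2)(1), (-2)(2) + 2] = [-2, -2] = row 2 of A ✓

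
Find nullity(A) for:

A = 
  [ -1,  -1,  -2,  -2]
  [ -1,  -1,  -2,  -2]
nullity(A) = 3

Row reduce:
R2 → R2 - (1)·R1
REF = 
  [ -1,  -1,  -2,  -2]
  [  0,   0,   0,   0]
Pivot columns: 1 → 1 pivot.
rank(A) = 1, so nullity(A) = 4 - 1 = 3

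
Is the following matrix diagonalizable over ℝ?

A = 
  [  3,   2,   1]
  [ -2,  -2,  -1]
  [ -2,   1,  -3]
No

Characteristic polynomial: det(λI - A) = λ³ + 2λ² - 2λ - 7
By the rational root theorem any rational root is an integer dividing 7; none of those is a root, so p(λ) has no rational roots and hence (being an irreducible cubic) no repeated roots.
Discriminant of the cubic: Δ = -547
Δ < 0 ⇒ one real eigenvalue and a complex-conjugate pair: λ ≈ 1.678, -1.839 + 0.8887i, -1.839 - 0.8887i
Has complex eigenvalues (not diagonalizable over ℝ).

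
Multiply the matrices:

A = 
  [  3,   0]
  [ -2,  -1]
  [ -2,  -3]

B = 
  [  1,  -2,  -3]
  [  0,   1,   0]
AB = 
  [  3,  -6,  -9]
  [ -2,   3,   6]
  [ -2,   1,   6]

A is 3×2 and B is 2×3, so AB is 3×3. Each entry is (row of A)·(column of B):
AB[1,1] = (3)(1) + (0)(0) = 3
AB[1,2] = (3)(-2) + (0)(1) = -6
AB[1,3] = (3)(-3) + (0)(0) = -9
AB[2,1] = (-2)(1) + (-1)(0) = -2
AB[2,2] = (-2)(-2) + (-1)(1) = 3
AB[2,3] = (-2)(-3) + (-1)(0) = 6
AB[3,1] = (-2)(1) + (-3)(0) = -2
AB[3,2] = (-2)(-2) + (-3)(1) = 1
AB[3,3] = (-2)(-3) + (-3)(0) = 6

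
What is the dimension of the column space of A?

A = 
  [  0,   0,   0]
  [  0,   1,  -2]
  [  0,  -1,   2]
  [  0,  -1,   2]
Row reduce:
Swap R1 ↔ R2
R3 → R3 + (1)·R1
R4 → R4 + (1)·R1
REF = 
  [  0,   1,  -2]
  [  0,   0,   0]
  [  0,   0,   0]
  [  0,   0,   0]
Pivot columns: 2 → 1 pivot.
dim(Col(A)) = number of pivot columns = 1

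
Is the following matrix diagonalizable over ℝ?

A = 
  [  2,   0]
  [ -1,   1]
Yes

tr(A) = 3, det(A) = 2
Characteristic polynomial: λ² - tr(A)λ + det(A) = λ² - 3λ + 2
λ² - 3λ + 2 = (λ - 1)(λ - 2)
Eigenvalues: 2, 1
λ=1: alg. mult. = 1, geom. mult. = 2 - rank(A - (1)I) = 2 - 1 = 1
λ=2: alg. mult. = 1, geom. mult. = 2 - rank(A - (2)I) = 2 - 1 = 1
Sum of geometric multiplicities equals n, so A has n independent eigenvectors.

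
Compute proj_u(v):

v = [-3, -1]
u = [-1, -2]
v·u = (-3)(-1) + (-1)(-2) = 5
u·u = (-1)² + (-2)² = 5
proj_u(v) = (v·u / u·u) × u = (5/5) × u = (1) × u

proj_u(v) = [-1, -2]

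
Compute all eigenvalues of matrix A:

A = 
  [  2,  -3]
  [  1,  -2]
tr(A) = 0, det(A) = -1
Characteristic polynomial: λ² - tr(A)λ + det(A) = λ² - 1
λ² - 1 = (λ + 1)(λ - 1)

λ = 1, -1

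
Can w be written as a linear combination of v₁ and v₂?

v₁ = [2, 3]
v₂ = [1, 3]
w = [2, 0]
Yes

Form the augmented matrix and row-reduce:
[v₁|v₂|w] = 
  [  2,   1,   2]
  [  3,   3,   0]
R2 → R2 - (3/2)·R1
REF = 
  [  2,   1,   2]
  [  0, 3/2,  -3]

No row of the form [0 0 | nonzero], so the system is consistent. Back-substitution gives c₁ = 2, c₂ = -2: w = (2)·v₁ + (-2)·v₂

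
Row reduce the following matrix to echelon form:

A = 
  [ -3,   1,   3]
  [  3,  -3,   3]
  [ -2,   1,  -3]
Row operations:
R2 → R2 + (1)·R1
R3 → R3 - (2/3)·R1
R3 → R3 + (1/6)·R2

Resulting echelon form:
REF = 
  [ -3,   1,   3]
  [  0,  -2,   6]
  [  0,   0,  -4]

Rank = 3 (number of non-zero pivot rows).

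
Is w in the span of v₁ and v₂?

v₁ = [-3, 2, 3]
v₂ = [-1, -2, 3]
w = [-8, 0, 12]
Yes

Form the augmented matrix and row-reduce:
[v₁|v₂|w] = 
  [ -3,  -1,  -8]
  [  2,  -2,   0]
  [  3,   3,  12]
R2 → R2 + (2/3)·R1
R3 → R3 + (1)·R1
R3 → R3 + (3/4)·R2
REF = 
  [   -3,    -1,    -8]
  [    0,  -8/3, -16/3]
  [    0,     0,     0]

No row of the form [0 0 | nonzero], so the system is consistent. Back-substitution gives c₁ = 2, c₂ = 2: w = (2)·v₁ + (2)·v₂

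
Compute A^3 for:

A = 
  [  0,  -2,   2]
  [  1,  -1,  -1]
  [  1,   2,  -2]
A^3 = 
  [  4, -10,  -2]
  [  2,  17, -11]
  [ -4,  16,   0]

A² = A·A:
A²[1,1] = (0)(0) + (-2)(1) + (2)(1) = 0
A²[1,2] = (0)(-2) + (-2)(-1) + (2)(2) = 6
A²[1,3] = (0)(2) + (-2)(-1) + (2)(-2) = -2
A²[2,1] = (1)(0) + (-1)(1) + (-1)(1) = -2
A²[2,2] = (1)(-2) + (-1)(-1) + (-1)(2) = -3
A²[2,3] = (1)(2) + (-1)(-1) + (-1)(-2) = 5
A²[3,1] = (1)(0) + (2)(1) + (-2)(1) = 0
A²[3,2] = (1)(-2) + (2)(-1) + (-2)(2) = -8
A²[3,3] = (1)(2) + (2)(-1) + (-2)(-2) = 4
A² = 
  [  0,   6,  -2]
  [ -2,  -3,   5]
  [  0,  -8,   4]

A^3 = A^2·A:
A^3[1,1] = (0)(0) + (6)(1) + (-2)(1) = 4
A^3[1,2] = (0)(-2) + (6)(-1) + (-2)(2) = -10
A^3[1,3] = (0)(2) + (6)(-1) + (-2)(-2) = -2
A^3[2,1] = (-2)(0) + (-3)(1) + (5)(1) = 2
A^3[2,2] = (-2)(-2) + (-3)(-1) + (5)(2) = 17
A^3[2,3] = (-2)(2) + (-3)(-1) + (5)(-2) = -11
A^3[3,1] = (0)(0) + (-8)(1) + (4)(1) = -4
A^3[3,2] = (0)(-2) + (-8)(-1) + (4)(2) = 16
A^3[3,3] = (0)(2) + (-8)(-1) + (4)(-2) = 0
A^3 = 
  [  4, -10,  -2]
  [  2,  17, -11]
  [ -4,  16,   0]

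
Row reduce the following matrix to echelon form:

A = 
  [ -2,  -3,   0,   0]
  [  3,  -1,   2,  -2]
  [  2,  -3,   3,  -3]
Row operations:
R2 → R2 + (3/2)·R1
R3 → R3 + (1)·R1
R3 → R3 - (12/11)·R2

Resulting echelon form:
REF = 
  [   -2,    -3,     0,     0]
  [    0, -11/2,     2,    -2]
  [    0,     0,  9/11, -9/11]

Rank = 3 (number of non-zero pivot rows).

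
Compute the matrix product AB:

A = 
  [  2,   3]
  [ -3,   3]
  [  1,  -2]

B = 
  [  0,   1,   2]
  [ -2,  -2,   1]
AB = 
  [ -6,  -4,   7]
  [ -6,  -9,  -3]
  [  4,   5,   0]

A is 3×2 and B is 2×3, so AB is 3×3. Each entry is (row of A)·(column of B):
AB[1,1] = (2)(0) + (3)(-2) = -6
AB[1,2] = (2)(1) + (3)(-2) = -4
AB[1,3] = (2)(2) + (3)(1) = 7
AB[2,1] = (-3)(0) + (3)(-2) = -6
AB[2,2] = (-3)(1) + (3)(-2) = -9
AB[2,3] = (-3)(2) + (3)(1) = -3
AB[3,1] = (1)(0) + (-2)(-2) = 4
AB[3,2] = (1)(1) + (-2)(-2) = 5
AB[3,3] = (1)(2) + (-2)(1) = 0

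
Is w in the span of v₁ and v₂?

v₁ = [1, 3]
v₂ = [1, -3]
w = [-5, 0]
Yes

Form the augmented matrix and row-reduce:
[v₁|v₂|w] = 
  [  1,   1,  -5]
  [  3,  -3,   0]
R2 → R2 - (3)·R1
REF = 
  [  1,   1,  -5]
  [  0,  -6,  15]

No row of the form [0 0 | nonzero], so the system is consistent. Back-substitution gives c₁ = -5/2, c₂ = -5/2: w = (-5/2)·v₁ + (-5/2)·v₂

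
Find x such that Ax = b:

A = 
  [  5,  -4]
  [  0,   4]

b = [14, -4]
x = [2, -1]

Row reduce the augmented matrix [A|b]:
(already in echelon form)
REF = 
  [  5,  -4,  14]
  [  0,   4,  -4]

Back-substitution:
x₂ = (-4) / 4 = -1
x₁ = (14 - (-4)(-1)) / 5 = 2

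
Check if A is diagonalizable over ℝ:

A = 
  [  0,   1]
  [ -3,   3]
No

tr(A) = 3, det(A) = 3
Characteristic polynomial: λ² - tr(A)λ + det(A) = λ² - 3λ + 3
λ² - 3λ + 3 = 0  ⇒  λ = (3 ± √((-3)² - 4·(3)))/2 = (3 ± √(-3))/2
  = (3 + i√3)/2,  (3 - i√3)/2
Eigenvalues: (3 + i√3)/2, (3 - i√3)/2  (≈ 1.5 + 0.866i, 1.5 - 0.866i)
Has complex eigenvalues (not diagonalizable over ℝ).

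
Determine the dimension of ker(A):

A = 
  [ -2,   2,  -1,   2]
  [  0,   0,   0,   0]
nullity(A) = 3

Row reduce:
(no row operations needed)
REF = 
  [ -2,   2,  -1,   2]
  [  0,   0,   0,   0]
Pivot columns: 1 → 1 pivot.
rank(A) = 1, so nullity(A) = 4 - 1 = 3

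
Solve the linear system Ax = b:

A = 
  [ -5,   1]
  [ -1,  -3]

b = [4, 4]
x = [-1, -1]

Row reduce the augmented matrix [A|b]:
R2 → R2 - (1/5)·R1
REF = 
  [   -5,     1,     4]
  [    0, -16/5,  16/5]

Back-substitution:
x₂ = (16/5) / (-16/5) = -1
x₁ = (4 - (1)(-1)) / (-5) = -1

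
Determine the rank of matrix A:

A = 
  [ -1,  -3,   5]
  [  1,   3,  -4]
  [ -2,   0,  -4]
rank(A) = 3

Row reduce:
R2 → R2 + (1)·R1
R3 → R3 - (2)·R1
Swap R2 ↔ R3
REF = 
  [ -1,  -3,   5]
  [  0,   6, -14]
  [  0,   0,   1]
Pivot columns: 1, 2, 3 → 3 pivots.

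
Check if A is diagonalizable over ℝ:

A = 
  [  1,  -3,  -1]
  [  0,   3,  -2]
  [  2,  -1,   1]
No

Characteristic polynomial: det(λI - A) = λ³ - 5λ² + 7λ - 19
By the rational root theorem any rational root is an integer dividing 19; none of those is a root, so p(λ) has no rational roots and hence (being an irreducible cubic) no repeated roots.
Discriminant of the cubic: Δ = -7424
Δ < 0 ⇒ one real eigenvalue and a complex-conjugate pair: λ ≈ 4.391, 0.3044 + 2.058i, 0.3044 - 2.058i
Has complex eigenvalues (not diagonalizable over ℝ).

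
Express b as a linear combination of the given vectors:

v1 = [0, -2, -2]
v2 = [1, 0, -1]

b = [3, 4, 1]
c1 = -2, c2 = 3

b = -2·v1 + 3·v2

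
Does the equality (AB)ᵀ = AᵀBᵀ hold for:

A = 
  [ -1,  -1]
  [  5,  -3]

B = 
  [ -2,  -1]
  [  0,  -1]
No

(AB)ᵀ = 
  [  2, -10]
  [  2,  -2]

AᵀBᵀ = 
  [ -3,  -5]
  [  5,   3]

The two matrices differ, so (AB)ᵀ ≠ AᵀBᵀ in general. The correct identity is (AB)ᵀ = BᵀAᵀ.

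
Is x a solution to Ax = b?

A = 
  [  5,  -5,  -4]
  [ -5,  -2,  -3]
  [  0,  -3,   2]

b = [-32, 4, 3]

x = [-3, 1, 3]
Yes

Ax = [-32, 4, 3] = b ✓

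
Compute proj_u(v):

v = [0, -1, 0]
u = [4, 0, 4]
proj_u(v) = [0, 0, 0]

v·u = (0)(4) + (-1)(0) + (0)(4) = 0
u·u = (4)² + (0)² + (4)² = 32
proj_u(v) = (v·u / u·u) × u = (0/32) × u = (0) × u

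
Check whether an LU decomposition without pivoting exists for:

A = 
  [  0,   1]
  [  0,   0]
Yes.
The first column is zero, so A is already upper triangular: L = I, U = A.
L = 
  [  1,   0]
  [  0,   1]
U = 
  [  0,   1]
  [  0,   0]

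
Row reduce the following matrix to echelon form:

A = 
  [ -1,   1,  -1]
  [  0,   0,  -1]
Row operations:
No row operations needed (already in echelon form).

Resulting echelon form:
REF = 
  [ -1,   1,  -1]
  [  0,   0,  -1]

Rank = 2 (number of non-zero pivot rows).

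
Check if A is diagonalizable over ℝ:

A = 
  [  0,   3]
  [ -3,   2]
No

tr(A) = 2, det(A) = 9
Characteristic polynomial: λ² - tr(A)λ + det(A) = λ² - 2λ + 9
λ² - 2λ + 9 = 0  ⇒  λ = (2 ± √((-2)² - 4·(9)))/2 = (2 ± √(-32))/2
  = 1 + 2i√2,  1 - 2i√2
Eigenvalues: 1 + 2i√2, 1 - 2i√2  (≈ 1 + 2.828i, 1 - 2.828i)
Has complex eigenvalues (not diagonalizable over ℝ).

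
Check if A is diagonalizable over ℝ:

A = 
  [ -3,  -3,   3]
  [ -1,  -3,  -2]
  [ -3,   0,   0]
No

Characteristic polynomial: det(λI - A) = λ³ + 6λ² + 15λ + 45
By the rational root theorem any rational root is an integer dividing 45; none of those is a root, so p(λ) has no rational roots and hence (being an irreducible cubic) no repeated roots.
Discriminant of the cubic: Δ = -26055
Δ < 0 ⇒ one real eigenvalue and a complex-conjugate pair: λ ≈ -4.824, -0.5879 + 2.997i, -0.5879 - 2.997i
Has complex eigenvalues (not diagonalizable over ℝ).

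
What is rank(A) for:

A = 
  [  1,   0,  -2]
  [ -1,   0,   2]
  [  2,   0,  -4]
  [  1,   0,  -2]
Row reduce:
R2 → R2 + (1)·R1
R3 → R3 - (2)·R1
R4 → R4 - (1)·R1
REF = 
  [  1,   0,  -2]
  [  0,   0,   0]
  [  0,   0,   0]
  [  0,   0,   0]
Pivot columns: 1 → 1 pivot.

rank(A) = 1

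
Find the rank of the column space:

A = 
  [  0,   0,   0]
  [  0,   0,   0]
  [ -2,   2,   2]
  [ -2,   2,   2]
Row reduce:
Swap R1 ↔ R3
R4 → R4 - (1)·R1
REF = 
  [ -2,   2,   2]
  [  0,   0,   0]
  [  0,   0,   0]
  [  0,   0,   0]
Pivot columns: 1 → 1 pivot.
dim(Col(A)) = number of pivot columns = 1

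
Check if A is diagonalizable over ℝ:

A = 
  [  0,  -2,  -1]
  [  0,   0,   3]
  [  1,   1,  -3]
No

Characteristic polynomial: det(λI - A) = λ³ + 3λ² - 2λ + 6
By the rational root theorem any rational root is an integer dividing 6; none of those is a root, so p(λ) has no rational roots and hence (being an irreducible cubic) no repeated roots.
Discriminant of the cubic: Δ = -2200
Δ < 0 ⇒ one real eigenvalue and a complex-conjugate pair: λ ≈ -3.905, 0.4527 + 1.154i, 0.4527 - 1.154i
Has complex eigenvalues (not diagonalizable over ℝ).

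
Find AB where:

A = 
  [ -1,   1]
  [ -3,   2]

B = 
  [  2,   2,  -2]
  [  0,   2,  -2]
A is 2×2 and B is 2×3, so AB is 2×3. Each entry is (row of A)·(column of B):
AB[1,1] = (-1)(2) + (1)(0) = -2
AB[1,2] = (-1)(2) + (1)(2) = 0
AB[1,3] = (-1)(-2) + (1)(-2) = 0
AB[2,1] = (-3)(2) + (2)(0) = -6
AB[2,2] = (-3)(2) + (2)(2) = -2
AB[2,3] = (-3)(-2) + (2)(-2) = 2

AB = 
  [ -2,   0,   0]
  [ -6,  -2,   2]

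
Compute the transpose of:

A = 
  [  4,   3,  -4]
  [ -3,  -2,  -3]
Aᵀ = 
  [  4,  -3]
  [  3,  -2]
  [ -4,  -3]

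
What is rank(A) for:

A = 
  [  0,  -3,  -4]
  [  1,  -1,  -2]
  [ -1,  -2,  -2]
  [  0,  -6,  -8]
rank(A) = 2

Row reduce:
Swap R1 ↔ R2
R3 → R3 + (1)·R1
R3 → R3 - (1)·R2
R4 → R4 - (2)·R2
REF = 
  [  1,  -1,  -2]
  [  0,  -3,  -4]
  [  0,   0,   0]
  [  0,   0,   0]
Pivot columns: 1, 2 → 2 pivots.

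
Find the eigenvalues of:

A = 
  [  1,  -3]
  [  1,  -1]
tr(A) = 0, det(A) = 2
Characteristic polynomial: λ² - tr(A)λ + det(A) = λ² + 2
λ² + 2 = 0  ⇒  λ = (0 ± √((0)² - 4·(2)))/2 = (0 ± √(-8))/2
  = i√2,  -i√2

λ = i√2, -i√2  (≈ 0 + 1.414i, 0 - 1.414i)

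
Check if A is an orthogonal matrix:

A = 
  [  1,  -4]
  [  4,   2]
No

AᵀA = 
  [ 17,   4]
  [  4,  20]
≠ I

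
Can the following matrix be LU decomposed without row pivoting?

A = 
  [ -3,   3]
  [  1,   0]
Yes.
A[1,1] = -3 ≠ 0, so Gaussian elimination proceeds without a row swap: multiplier ℓ₂₁ = (1)/(-3) = -1/3, and U[2,2] = 0 - (-1/3)(3) = 1.
L = 
  [   1,    0]
  [-1/3,    1]
U = 
  [ -3,   3]
  [  0,   1]
Check row 2 of LU: [(-1/3)(-3), (-1/3)(3) + 1] = [1, 0] = row 2 of A ✓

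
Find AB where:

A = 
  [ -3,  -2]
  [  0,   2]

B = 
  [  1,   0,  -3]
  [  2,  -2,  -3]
A is 2×2 and B is 2×3, so AB is 2×3. Each entry is (row of A)·(column of B):
AB[1,1] = (-3)(1) + (-2)(2) = -7
AB[1,2] = (-3)(0) + (-2)(-2) = 4
AB[1,3] = (-3)(-3) + (-2)(-3) = 15
AB[2,1] = (0)(1) + (2)(2) = 4
AB[2,2] = (0)(0) + (2)(-2) = -4
AB[2,3] = (0)(-3) + (2)(-3) = -6

AB = 
  [ -7,   4,  15]
  [  4,  -4,  -6]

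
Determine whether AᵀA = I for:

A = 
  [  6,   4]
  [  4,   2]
No

AᵀA = 
  [ 52,  32]
  [ 32,  20]
≠ I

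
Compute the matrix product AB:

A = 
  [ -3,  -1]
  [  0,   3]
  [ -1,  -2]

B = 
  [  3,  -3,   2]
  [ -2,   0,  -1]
A is 3×2 and B is 2×3, so AB is 3×3. Each entry is (row of A)·(column of B):
AB[1,1] = (-3)(3) + (-1)(-2) = -7
AB[1,2] = (-3)(-3) + (-1)(0) = 9
AB[1,3] = (-3)(2) + (-1)(-1) = -5
AB[2,1] = (0)(3) + (3)(-2) = -6
AB[2,2] = (0)(-3) + (3)(0) = 0
AB[2,3] = (0)(2) + (3)(-1) = -3
AB[3,1] = (-1)(3) + (-2)(-2) = 1
AB[3,2] = (-1)(-3) + (-2)(0) = 3
AB[3,3] = (-1)(2) + (-2)(-1) = 0

AB = 
  [ -7,   9,  -5]
  [ -6,   0,  -3]
  [  1,   3,   0]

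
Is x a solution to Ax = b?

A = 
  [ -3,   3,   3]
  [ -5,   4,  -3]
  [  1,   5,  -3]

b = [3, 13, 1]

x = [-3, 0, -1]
No

Ax = [6, 18, 0] ≠ b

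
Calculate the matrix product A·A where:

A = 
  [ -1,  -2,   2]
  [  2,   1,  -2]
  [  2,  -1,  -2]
A² = A·A:
A²[1,1] = (-1)(-1) + (-2)(2) + (2)(2) = 1
A²[1,2] = (-1)(-2) + (-2)(1) + (2)(-1) = -2
A²[1,3] = (-1)(2) + (-2)(-2) + (2)(-2) = -2
A²[2,1] = (2)(-1) + (1)(2) + (-2)(2) = -4
A²[2,2] = (2)(-2) + (1)(1) + (-2)(-1) = -1
A²[2,3] = (2)(2) + (1)(-2) + (-2)(-2) = 6
A²[3,1] = (2)(-1) + (-1)(2) + (-2)(2) = -8
A²[3,2] = (2)(-2) + (-1)(1) + (-2)(-1) = -3
A²[3,3] = (2)(2) + (-1)(-2) + (-2)(-2) = 10
A² = 
  [  1,  -2,  -2]
  [ -4,  -1,   6]
  [ -8,  -3,  10]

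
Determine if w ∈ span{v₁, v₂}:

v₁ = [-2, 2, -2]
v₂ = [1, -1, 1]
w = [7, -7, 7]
Yes

Form the augmented matrix and row-reduce:
[v₁|v₂|w] = 
  [ -2,   1,   7]
  [  2,  -1,  -7]
  [ -2,   1,   7]
R2 → R2 + (1)·R1
R3 → R3 - (1)·R1
REF = 
  [ -2,   1,   7]
  [  0,   0,   0]
  [  0,   0,   0]

No row of the form [0 0 | nonzero], so the system is consistent. Back-substitution gives c₁ = -7/2, c₂ = 0: w = (-7/2)·v₁ + (0)·v₂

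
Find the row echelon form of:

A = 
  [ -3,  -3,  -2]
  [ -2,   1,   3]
Row operations:
R2 → R2 - (2/3)·R1

Resulting echelon form:
REF = 
  [  -3,   -3,   -2]
  [   0,    3, 13/3]

Rank = 2 (number of non-zero pivot rows).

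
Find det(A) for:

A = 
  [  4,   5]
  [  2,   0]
For a 2×2 matrix, det = ad - bc = (4)(0) - (5)(2) = -10

det(A) = -10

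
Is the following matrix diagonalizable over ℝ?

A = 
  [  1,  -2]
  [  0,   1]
No

tr(A) = 2, det(A) = 1
Characteristic polynomial: λ² - tr(A)λ + det(A) = λ² - 2λ + 1
λ² - 2λ + 1 = (λ - 1)²
Eigenvalues: 1, 1
λ=1: alg. mult. = 2, geom. mult. = 2 - rank(A - (1)I) = 2 - 1 = 1
Sum of geometric multiplicities = 1 < n = 2, so there aren't enough independent eigenvectors.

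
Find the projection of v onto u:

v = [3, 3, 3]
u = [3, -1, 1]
v·u = (3)(3) + (3)(-1) + (3)(1) = 9
u·u = (3)² + (-1)² + (1)² = 11
proj_u(v) = (v·u / u·u) × u = (9/11) × u

proj_u(v) = [27/11, -9/11, 9/11]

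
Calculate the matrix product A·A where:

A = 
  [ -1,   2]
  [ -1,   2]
A² = A·A:
A²[1,1] = (-1)(-1) + (2)(-1) = -1
A²[1,2] = (-1)(2) + (2)(2) = 2
A²[2,1] = (-1)(-1) + (2)(-1) = -1
A²[2,2] = (-1)(2) + (2)(2) = 2
A² = 
  [ -1,   2]
  [ -1,   2]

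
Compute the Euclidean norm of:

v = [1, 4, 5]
6.481

||v||₂ = √((1)² + (4)² + (5)²) = √42 = 6.481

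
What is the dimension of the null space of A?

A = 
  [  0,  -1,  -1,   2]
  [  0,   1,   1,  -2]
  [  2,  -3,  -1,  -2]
nullity(A) = 2

Row reduce:
Swap R1 ↔ R3
R3 → R3 + (1)·R2
REF = 
  [  2,  -3,  -1,  -2]
  [  0,   1,   1,  -2]
  [  0,   0,   0,   0]
Pivot columns: 1, 2 → 2 pivots.
rank(A) = 2, so nullity(A) = 4 - 2 = 2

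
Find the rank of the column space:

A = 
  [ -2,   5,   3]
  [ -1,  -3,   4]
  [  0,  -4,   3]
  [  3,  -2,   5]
Row reduce:
R2 → R2 - (1/2)·R1
R4 → R4 + (3/2)·R1
R3 → R3 - (8/11)·R2
R4 → R4 + (1)·R2
R4 → R4 - (132/13)·R3
REF = 
  [   -2,     5,     3]
  [    0, -11/2,   5/2]
  [    0,     0, 13/11]
  [    0,     0,     0]
Pivot columns: 1, 2, 3 → 3 pivots.
dim(Col(A)) = number of pivot columns = 3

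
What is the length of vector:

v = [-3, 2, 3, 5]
6.856

||v||₂ = √((-3)² + (2)² + (3)² + (5)²) = √47 = 6.856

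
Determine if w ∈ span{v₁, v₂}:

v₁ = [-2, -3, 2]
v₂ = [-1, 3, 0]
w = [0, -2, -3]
No

Form the augmented matrix and row-reduce:
[v₁|v₂|w] = 
  [ -2,  -1,   0]
  [ -3,   3,  -2]
  [  2,   0,  -3]
R2 → R2 - (3/2)·R1
R3 → R3 + (1)·R1
R3 → R3 + (2/9)·R2
REF = 
  [   -2,    -1,     0]
  [    0,   9/2,    -2]
  [    0,     0, -31/9]

Row 3 reads [0 0 | -31/9], i.e. 0 = -31/9, so the system is inconsistent and w ∉ span{v₁, v₂}.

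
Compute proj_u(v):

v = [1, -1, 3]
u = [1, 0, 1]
v·u = (1)(1) + (-1)(0) + (3)(1) = 4
u·u = (1)² + (0)² + (1)² = 2
proj_u(v) = (v·u / u·u) × u = (4/2) × u = (2) × u

proj_u(v) = [2, 0, 2]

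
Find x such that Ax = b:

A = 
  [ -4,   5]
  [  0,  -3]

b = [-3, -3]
x = [2, 1]

Row reduce the augmented matrix [A|b]:
(already in echelon form)
REF = 
  [ -4,   5,  -3]
  [  0,  -3,  -3]

Back-substitution:
x₂ = (-3) / (-3) = 1
x₁ = (-3 - (5)(1)) / (-4) = 2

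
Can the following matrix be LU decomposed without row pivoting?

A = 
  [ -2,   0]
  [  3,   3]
Yes.
A[1,1] = -2 ≠ 0, so Gaussian elimination proceeds without a row swap: multiplier ℓ₂₁ = (3)/(-2) = -3/2, and U[2,2] = 3 - (-3/2)(0) = 3.
L = 
  [   1,    0]
  [-3/2,    1]
U = 
  [ -2,   0]
  [  0,   3]
Check row 2 of LU: [(-3/2)(-2), (-3/2)(0) + 3] = [3, 3] = row 2 of A ✓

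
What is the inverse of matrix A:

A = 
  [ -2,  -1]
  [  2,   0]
det(A) = (-2)(0) - (-1)(2) = 2
For a 2×2 matrix, A⁻¹ = (1/det(A)) · [[d, -b], [-c, a]]
    = (1/2) · [[0, 1], [-2, -2]]

A⁻¹ = 
  [  0, 1/2]
  [ -1,  -1]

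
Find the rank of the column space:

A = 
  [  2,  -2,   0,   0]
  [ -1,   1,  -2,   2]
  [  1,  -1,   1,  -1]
Row reduce:
R2 → R2 + (1/2)·R1
R3 → R3 - (1/2)·R1
R3 → R3 + (1/2)·R2
REF = 
  [  2,  -2,   0,   0]
  [  0,   0,  -2,   2]
  [  0,   0,   0,   0]
Pivot columns: 1, 3 → 2 pivots.
dim(Col(A)) = number of pivot columns = 2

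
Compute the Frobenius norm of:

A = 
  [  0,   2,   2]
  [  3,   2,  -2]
||A||_F = 5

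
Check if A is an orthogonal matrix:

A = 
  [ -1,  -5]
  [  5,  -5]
No

AᵀA = 
  [ 26, -20]
  [-20,  50]
≠ I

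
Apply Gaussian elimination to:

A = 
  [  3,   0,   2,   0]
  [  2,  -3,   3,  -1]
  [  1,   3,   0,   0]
Row operations:
R2 → R2 - (2/3)·R1
R3 → R3 - (1/3)·R1
R3 → R3 + (1)·R2

Resulting echelon form:
REF = 
  [  3,   0,   2,   0]
  [  0,  -3, 5/3,  -1]
  [  0,   0,   1,  -1]

Rank = 3 (number of non-zero pivot rows).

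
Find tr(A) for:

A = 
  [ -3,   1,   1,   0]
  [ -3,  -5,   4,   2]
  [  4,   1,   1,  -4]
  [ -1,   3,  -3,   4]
-3

tr(A) = -3 + -5 + 1 + 4 = -3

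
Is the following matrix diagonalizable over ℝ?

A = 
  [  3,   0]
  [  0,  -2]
Yes

tr(A) = 1, det(A) = -6
Characteristic polynomial: λ² - tr(A)λ + det(A) = λ² - λ - 6
λ² - λ - 6 = (λ + 2)(λ - 3)
Eigenvalues: 3, -2
λ=-2: alg. mult. = 1, geom. mult. = 2 - rank(A - (-2)I) = 2 - 1 = 1
λ=3: alg. mult. = 1, geom. mult. = 2 - rank(A - (3)I) = 2 - 1 = 1
Sum of geometric multiplicities equals n, so A has n independent eigenvectors.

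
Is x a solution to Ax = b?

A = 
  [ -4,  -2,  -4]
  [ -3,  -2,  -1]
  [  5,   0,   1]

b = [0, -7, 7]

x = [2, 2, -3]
Yes

Ax = [0, -7, 7] = b ✓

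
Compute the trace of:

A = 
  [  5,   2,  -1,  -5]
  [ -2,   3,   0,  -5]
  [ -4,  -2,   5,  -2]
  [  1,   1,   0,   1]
14

tr(A) = 5 + 3 + 5 + 1 = 14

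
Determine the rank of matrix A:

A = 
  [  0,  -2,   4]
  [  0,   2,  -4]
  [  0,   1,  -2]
rank(A) = 1

Row reduce:
R2 → R2 + (1)·R1
R3 → R3 + (1/2)·R1
REF = 
  [  0,  -2,   4]
  [  0,   0,   0]
  [  0,   0,   0]
Pivot columns: 2 → 1 pivot.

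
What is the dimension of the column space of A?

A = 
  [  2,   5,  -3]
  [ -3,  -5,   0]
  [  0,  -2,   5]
Row reduce:
R2 → R2 + (3/2)·R1
R3 → R3 + (4/5)·R2
REF = 
  [   2,    5,   -3]
  [   0,  5/2, -9/2]
  [   0,    0,  7/5]
Pivot columns: 1, 2, 3 → 3 pivots.
dim(Col(A)) = number of pivot columns = 3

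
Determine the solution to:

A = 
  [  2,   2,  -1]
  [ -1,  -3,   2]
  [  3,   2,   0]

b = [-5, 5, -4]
x = [-2, 1, 3]

Row reduce the augmented matrix [A|b]:
R2 → R2 + (1/2)·R1
R3 → R3 - (3/2)·R1
R3 → R3 - (1/2)·R2
REF = 
  [  2,   2,  -1,  -5]
  [  0,  -2, 3/2, 5/2]
  [  0,   0, 3/4, 9/4]

Back-substitution:
x₃ = (9/4) / (3/4) = 3
x₂ = (5/2 - (3/2)(3)) / (-2) = 1
x₁ = (-5 - (2)(1) - (-1)(3)) / 2 = -2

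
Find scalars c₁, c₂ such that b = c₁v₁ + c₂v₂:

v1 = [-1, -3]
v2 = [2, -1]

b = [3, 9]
c1 = -3, c2 = 0

b = -3·v1 + 0·v2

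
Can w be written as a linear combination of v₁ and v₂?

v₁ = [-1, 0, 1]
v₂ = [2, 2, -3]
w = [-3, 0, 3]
Yes

Form the augmented matrix and row-reduce:
[v₁|v₂|w] = 
  [ -1,   2,  -3]
  [  0,   2,   0]
  [  1,  -3,   3]
R3 → R3 + (1)·R1
R3 → R3 + (1/2)·R2
REF = 
  [ -1,   2,  -3]
  [  0,   2,   0]
  [  0,   0,   0]

No row of the form [0 0 | nonzero], so the system is consistent. Back-substitution gives c₁ = 3, c₂ = 0: w = (3)·v₁ + (0)·v₂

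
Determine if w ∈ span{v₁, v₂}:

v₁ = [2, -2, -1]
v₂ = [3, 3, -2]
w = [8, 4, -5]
Yes

Form the augmented matrix and row-reduce:
[v₁|v₂|w] = 
  [  2,   3,   8]
  [ -2,   3,   4]
  [ -1,  -2,  -5]
R2 → R2 + (1)·R1
R3 → R3 + (1/2)·R1
R3 → R3 + (1/12)·R2
REF = 
  [  2,   3,   8]
  [  0,   6,  12]
  [  0,   0,   0]

No row of the form [0 0 | nonzero], so the system is consistent. Back-substitution gives c₁ = 1, c₂ = 2: w = (1)·v₁ + (2)·v₂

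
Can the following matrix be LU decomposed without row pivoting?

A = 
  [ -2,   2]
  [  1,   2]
Yes.
A[1,1] = -2 ≠ 0, so Gaussian elimination proceeds without a row swap: multiplier ℓ₂₁ = (1)/(-2) = -1/2, and U[2,2] = 2 - (-1/2)(2) = 3.
L = 
  [   1,    0]
  [-1/2,    1]
U = 
  [ -2,   2]
  [  0,   3]
Check row 2 of LU: [(-1/2)(-2), (-1/2)(2) + 3] = [1, 2] = row 2 of A ✓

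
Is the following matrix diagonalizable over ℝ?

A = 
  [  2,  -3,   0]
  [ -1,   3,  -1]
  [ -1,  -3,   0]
Yes

Characteristic polynomial: det(λI - A) = λ³ - 5λ² + 9
By the rational root theorem any rational root is an integer dividing 9; none of those is a root, so p(λ) has no rational roots and hence (being an irreducible cubic) no repeated roots.
Discriminant of the cubic: Δ = 2313
Δ > 0 ⇒ three distinct real eigenvalues: λ ≈ -1.204, 1.636, 4.569
Three distinct real eigenvalues, so A has 3 independent eigenvectors.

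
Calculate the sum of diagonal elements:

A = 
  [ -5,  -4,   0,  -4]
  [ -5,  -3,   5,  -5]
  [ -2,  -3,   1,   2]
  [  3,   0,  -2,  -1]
-8

tr(A) = -5 + -3 + 1 + -1 = -8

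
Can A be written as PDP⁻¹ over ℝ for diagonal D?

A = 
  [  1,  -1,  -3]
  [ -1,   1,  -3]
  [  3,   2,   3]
No

Characteristic polynomial: det(λI - A) = λ³ - 5λ² + 21λ - 30
Testing integer divisors of the constant term: p(2) = 0, so (λ - 2) is a factor:
p(λ) = (λ - 2)(λ² - 3λ + 15)
λ² - 3λ + 15 = 0  ⇒  λ = (3 ± √((-3)² - 4·(15)))/2 = (3 ± √(-51))/2
  = (3 + i√51)/2,  (3 - i√51)/2
Eigenvalues: 2, (3 + i√51)/2, (3 - i√51)/2  (≈ 2, 1.5 + 3.571i, 1.5 - 3.571i)
Has complex eigenvalues (not diagonalizable over ℝ).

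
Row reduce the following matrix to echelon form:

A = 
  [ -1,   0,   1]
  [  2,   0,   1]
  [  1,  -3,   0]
Row operations:
R2 → R2 + (2)·R1
R3 → R3 + (1)·R1
Swap R2 ↔ R3

Resulting echelon form:
REF = 
  [ -1,   0,   1]
  [  0,  -3,   1]
  [  0,   0,   3]

Rank = 3 (number of non-zero pivot rows).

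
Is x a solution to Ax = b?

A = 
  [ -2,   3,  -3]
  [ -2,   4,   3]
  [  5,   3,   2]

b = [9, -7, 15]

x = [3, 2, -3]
Yes

Ax = [9, -7, 15] = b ✓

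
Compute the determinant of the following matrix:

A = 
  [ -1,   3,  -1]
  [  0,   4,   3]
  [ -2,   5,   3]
Cofactor expansion along row 1:
det(A) = (-1)·((4)(3) - (3)(5)) - (3)·((0)(3) - (3)(-2)) + (-1)·((0)(5) - (4)(-2))
  = (-1)(-3) - (3)(6) + (-1)(8)
  = -23

det(A) = -23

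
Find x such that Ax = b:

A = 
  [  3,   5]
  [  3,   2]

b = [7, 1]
x = [-1, 2]

Row reduce the augmented matrix [A|b]:
R2 → R2 - (1)·R1
REF = 
  [  3,   5,   7]
  [  0,  -3,  -6]

Back-substitution:
x₂ = (-6) / (-3) = 2
x₁ = (7 - (5)(2)) / 3 = -1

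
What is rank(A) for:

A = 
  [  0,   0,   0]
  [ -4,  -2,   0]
rank(A) = 1

Row reduce:
Swap R1 ↔ R2
REF = 
  [ -4,  -2,   0]
  [  0,   0,   0]
Pivot columns: 1 → 1 pivot.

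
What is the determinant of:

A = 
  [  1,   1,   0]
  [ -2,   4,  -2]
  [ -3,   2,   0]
10

Cofactor expansion along row 1:
det(A) = (1)·((4)(0) - (-2)(2)) - (1)·((-2)(0) - (-2)(-3)) + (0)·((-2)(2) - (4)(-3))
  = (1)(4) - (1)(-6) + (0)(8)
  = 10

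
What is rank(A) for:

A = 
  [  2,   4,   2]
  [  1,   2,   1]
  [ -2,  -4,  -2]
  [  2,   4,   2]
Row reduce:
R2 → R2 - (1/2)·R1
R3 → R3 + (1)·R1
R4 → R4 - (1)·R1
REF = 
  [  2,   4,   2]
  [  0,   0,   0]
  [  0,   0,   0]
  [  0,   0,   0]
Pivot columns: 1 → 1 pivot.

rank(A) = 1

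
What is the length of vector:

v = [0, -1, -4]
4.123

||v||₂ = √((0)² + (-1)² + (-4)²) = √17 = 4.123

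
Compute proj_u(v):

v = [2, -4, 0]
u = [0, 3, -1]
v·u = (2)(0) + (-4)(3) + (0)(-1) = -12
u·u = (0)² + (3)² + (-1)² = 10
proj_u(v) = (v·u / u·u) × u = (-12/10) × u = (-6/5) × u

proj_u(v) = [0, -18/5, 6/5]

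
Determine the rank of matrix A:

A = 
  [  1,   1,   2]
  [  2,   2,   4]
rank(A) = 1

Row reduce:
R2 → R2 - (2)·R1
REF = 
  [  1,   1,   2]
  [  0,   0,   0]
Pivot columns: 1 → 1 pivot.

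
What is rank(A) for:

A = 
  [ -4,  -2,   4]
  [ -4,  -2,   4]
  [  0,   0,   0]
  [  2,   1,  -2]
rank(A) = 1

Row reduce:
R2 → R2 - (1)·R1
R4 → R4 + (1/2)·R1
REF = 
  [ -4,  -2,   4]
  [  0,   0,   0]
  [  0,   0,   0]
  [  0,   0,   0]
Pivot columns: 1 → 1 pivot.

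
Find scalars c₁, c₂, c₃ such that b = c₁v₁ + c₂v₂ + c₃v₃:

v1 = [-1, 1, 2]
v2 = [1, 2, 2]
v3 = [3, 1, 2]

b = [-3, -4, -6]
c1 = -1, c2 = -1, c3 = -1

b = -1·v1 + -1·v2 + -1·v3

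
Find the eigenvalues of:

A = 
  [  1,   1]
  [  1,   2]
λ = (3 + √5)/2, (3 - √5)/2  (≈ 2.618, 0.382)

tr(A) = 3, det(A) = 1
Characteristic polynomial: λ² - tr(A)λ + det(A) = λ² - 3λ + 1
λ² - 3λ + 1 = 0  ⇒  λ = (3 ± √((-3)² - 4·(1)))/2 = (3 ± √(5))/2
  = (3 + √5)/2,  (3 - √5)/2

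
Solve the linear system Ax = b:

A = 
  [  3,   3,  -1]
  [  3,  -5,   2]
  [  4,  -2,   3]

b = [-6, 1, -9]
x = [-1, -2, -3]

Row reduce the augmented matrix [A|b]:
R2 → R2 - (1)·R1
R3 → R3 - (4/3)·R1
R3 → R3 - (3/4)·R2
REF = 
  [    3,     3,    -1,    -6]
  [    0,    -8,     3,     7]
  [    0,     0, 25/12, -25/4]

Back-substitution:
x₃ = (-25/4) / (25/12) = -3
x₂ = (7 - (3)(-3)) / (-8) = -2
x₁ = (-6 - (3)(-2) - (-1)(-3)) / 3 = -1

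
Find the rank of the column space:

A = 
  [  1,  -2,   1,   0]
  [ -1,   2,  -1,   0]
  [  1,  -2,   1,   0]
dim(Col(A)) = 1

Row reduce:
R2 → R2 + (1)·R1
R3 → R3 - (1)·R1
REF = 
  [  1,  -2,   1,   0]
  [  0,   0,   0,   0]
  [  0,   0,   0,   0]
Pivot columns: 1 → 1 pivot.
dim(Col(A)) = number of pivot columns = 1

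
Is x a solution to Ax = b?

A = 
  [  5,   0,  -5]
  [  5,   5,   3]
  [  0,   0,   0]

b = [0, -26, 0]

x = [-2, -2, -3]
No

Ax = [5, -29, 0] ≠ b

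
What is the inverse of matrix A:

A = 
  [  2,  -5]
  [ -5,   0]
det(A) = (2)(0) - (-5)(-5) = -25
For a 2×2 matrix, A⁻¹ = (1/det(A)) · [[d, -b], [-c, a]]
    = (-1/25) · [[0, 5], [5, 2]]

A⁻¹ = 
  [    0,  -1/5]
  [ -1/5, -2/25]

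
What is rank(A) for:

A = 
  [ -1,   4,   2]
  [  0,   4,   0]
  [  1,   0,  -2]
Row reduce:
R3 → R3 + (1)·R1
R3 → R3 - (1)·R2
REF = 
  [ -1,   4,   2]
  [  0,   4,   0]
  [  0,   0,   0]
Pivot columns: 1, 2 → 2 pivots.

rank(A) = 2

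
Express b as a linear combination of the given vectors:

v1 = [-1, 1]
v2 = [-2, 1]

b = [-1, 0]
c1 = -1, c2 = 1

b = -1·v1 + 1·v2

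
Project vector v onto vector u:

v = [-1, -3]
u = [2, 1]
v·u = (-1)(2) + (-3)(1) = -5
u·u = (2)² + (1)² = 5
proj_u(v) = (v·u / u·u) × u = (-5/5) × u = (-1) × u

proj_u(v) = [-2, -1]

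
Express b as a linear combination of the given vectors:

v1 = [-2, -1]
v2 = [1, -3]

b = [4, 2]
c1 = -2, c2 = 0

b = -2·v1 + 0·v2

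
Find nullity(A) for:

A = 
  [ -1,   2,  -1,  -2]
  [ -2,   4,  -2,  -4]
nullity(A) = 3

Row reduce:
R2 → R2 - (2)·R1
REF = 
  [ -1,   2,  -1,  -2]
  [  0,   0,   0,   0]
Pivot columns: 1 → 1 pivot.
rank(A) = 1, so nullity(A) = 4 - 1 = 3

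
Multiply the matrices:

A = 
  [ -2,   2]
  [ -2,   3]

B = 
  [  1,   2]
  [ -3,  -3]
A is 2×2 and B is 2×2, so AB is 2×2. Each entry is (row of A)·(column of B):
AB[1,1] = (-2)(1) + (2)(-3) = -8
AB[1,2] = (-2)(2) + (2)(-3) = -10
AB[2,1] = (-2)(1) + (3)(-3) = -11
AB[2,2] = (-2)(2) + (3)(-3) = -13

AB = 
  [ -8, -10]
  [-11, -13]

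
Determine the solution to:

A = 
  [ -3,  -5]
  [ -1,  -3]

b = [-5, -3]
x = [0, 1]

Row reduce the augmented matrix [A|b]:
R2 → R2 - (1/3)·R1
REF = 
  [  -3,   -5,   -5]
  [   0, -4/3, -4/3]

Back-substitution:
x₂ = (-4/3) / (-4/3) = 1
x₁ = (-5 - (-5)(1)) / (-3) = 0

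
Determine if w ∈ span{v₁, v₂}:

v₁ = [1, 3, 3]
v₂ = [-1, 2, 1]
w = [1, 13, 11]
Yes

Form the augmented matrix and row-reduce:
[v₁|v₂|w] = 
  [  1,  -1,   1]
  [  3,   2,  13]
  [  3,   1,  11]
R2 → R2 - (3)·R1
R3 → R3 - (3)·R1
R3 → R3 - (4/5)·R2
REF = 
  [  1,  -1,   1]
  [  0,   5,  10]
  [  0,   0,   0]

No row of the form [0 0 | nonzero], so the system is consistent. Back-substitution gives c₁ = 3, c₂ = 2: w = (3)·v₁ + (2)·v₂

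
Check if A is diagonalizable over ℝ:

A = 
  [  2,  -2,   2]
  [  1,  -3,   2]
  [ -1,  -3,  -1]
No

Characteristic polynomial: det(λI - A) = λ³ + 2λ² + 5λ - 8
Testing integer divisors of the constant term: p(1) = 0, so (λ - 1) is a factor:
p(λ) = (λ - 1)(λ² + 3λ + 8)
λ² + 3λ + 8 = 0  ⇒  λ = (-3 ± √((3)² - 4·(8)))/2 = (-3 ± √(-23))/2
  = (-3 + i√23)/2,  (-3 - i√23)/2
Eigenvalues: 1, (-3 + i√23)/2, (-3 - i√23)/2  (≈ 1, -1.5 + 2.398i, -1.5 - 2.398i)
Has complex eigenvalues (not diagonalizable over ℝ).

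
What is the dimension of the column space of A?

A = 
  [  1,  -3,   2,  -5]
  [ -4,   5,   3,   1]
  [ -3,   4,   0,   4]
Row reduce:
R2 → R2 + (4)·R1
R3 → R3 + (3)·R1
R3 → R3 - (5/7)·R2
REF = 
  [    1,    -3,     2,    -5]
  [    0,    -7,    11,   -19]
  [    0,     0, -13/7,  18/7]
Pivot columns: 1, 2, 3 → 3 pivots.
dim(Col(A)) = number of pivot columns = 3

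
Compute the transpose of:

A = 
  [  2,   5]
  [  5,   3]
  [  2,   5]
Aᵀ = 
  [  2,   5,   2]
  [  5,   3,   5]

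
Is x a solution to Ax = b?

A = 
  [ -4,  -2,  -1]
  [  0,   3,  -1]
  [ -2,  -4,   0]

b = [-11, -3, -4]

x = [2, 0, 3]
Yes

Ax = [-11, -3, -4] = b ✓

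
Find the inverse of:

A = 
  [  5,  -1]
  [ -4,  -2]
det(A) = (5)(-2) - (-1)(-4) = -14
For a 2×2 matrix, A⁻¹ = (1/det(A)) · [[d, -b], [-c, a]]
    = (-1/14) · [[-2, 1], [4, 5]]

A⁻¹ = 
  [  1/7, -1/14]
  [ -2/7, -5/14]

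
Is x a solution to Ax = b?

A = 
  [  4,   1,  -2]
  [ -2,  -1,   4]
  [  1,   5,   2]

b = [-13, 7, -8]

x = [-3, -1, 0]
Yes

Ax = [-13, 7, -8] = b ✓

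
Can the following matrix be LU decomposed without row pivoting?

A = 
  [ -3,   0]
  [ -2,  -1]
Yes.
A[1,1] = -3 ≠ 0, so Gaussian elimination proceeds without a row swap: multiplier ℓ₂₁ = (-2)/(-3) = 2/3, and U[2,2] = -1 - (2/3)(0) = -1.
L = 
  [  1,   0]
  [2/3,   1]
U = 
  [ -3,   0]
  [  0,  -1]
Check row 2 of LU: [(2/3)(-3), (2/3)(0) + (-1)] = [-2, -1] = row 2 of A ✓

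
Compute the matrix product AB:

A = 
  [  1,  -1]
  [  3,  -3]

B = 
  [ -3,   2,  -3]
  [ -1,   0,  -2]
AB = 
  [ -2,   2,  -1]
  [ -6,   6,  -3]

A is 2×2 and B is 2×3, so AB is 2×3. Each entry is (row of A)·(column of B):
AB[1,1] = (1)(-3) + (-1)(-1) = -2
AB[1,2] = (1)(2) + (-1)(0) = 2
AB[1,3] = (1)(-3) + (-1)(-2) = -1
AB[2,1] = (3)(-3) + (-3)(-1) = -6
AB[2,2] = (3)(2) + (-3)(0) = 6
AB[2,3] = (3)(-3) + (-3)(-2) = -3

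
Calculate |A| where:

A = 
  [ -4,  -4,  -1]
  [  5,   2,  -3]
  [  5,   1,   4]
Cofactor expansion along row 1:
det(A) = (-4)·((2)(4) - (-3)(1)) - (-4)·((5)(4) - (-3)(5)) + (-1)·((5)(1) - (2)(5))
  = (-4)(11) - (-4)(35) + (-1)(-5)
  = 101

det(A) = 101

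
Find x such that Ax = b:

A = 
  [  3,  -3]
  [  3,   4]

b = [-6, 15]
Row reduce the augmented matrix [A|b]:
R2 → R2 - (1)·R1
REF = 
  [  3,  -3,  -6]
  [  0,   7,  21]

Back-substitution:
x₂ = 21 / 7 = 3
x₁ = (-6 - (-3)(3)) / 3 = 1

x = [1, 3]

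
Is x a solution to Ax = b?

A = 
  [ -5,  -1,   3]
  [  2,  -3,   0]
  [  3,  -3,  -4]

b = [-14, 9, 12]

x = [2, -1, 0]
No

Ax = [-9, 7, 9] ≠ b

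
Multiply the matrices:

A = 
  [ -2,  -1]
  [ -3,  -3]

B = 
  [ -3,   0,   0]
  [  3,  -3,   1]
A is 2×2 and B is 2×3, so AB is 2×3. Each entry is (row of A)·(column of B):
AB[1,1] = (-2)(-3) + (-1)(3) = 3
AB[1,2] = (-2)(0) + (-1)(-3) = 3
AB[1,3] = (-2)(0) + (-1)(1) = -1
AB[2,1] = (-3)(-3) + (-3)(3) = 0
AB[2,2] = (-3)(0) + (-3)(-3) = 9
AB[2,3] = (-3)(0) + (-3)(1) = -3

AB = 
  [  3,   3,  -1]
  [  0,   9,  -3]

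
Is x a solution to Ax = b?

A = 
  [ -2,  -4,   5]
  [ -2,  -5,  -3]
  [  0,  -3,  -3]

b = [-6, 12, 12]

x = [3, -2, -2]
No

Ax = [-8, 10, 12] ≠ b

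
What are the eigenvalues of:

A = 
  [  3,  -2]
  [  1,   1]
λ = 2 + i, 2 - i  (≈ 2 + 1i, 2 - 1i)

tr(A) = 4, det(A) = 5
Characteristic polynomial: λ² - tr(A)λ + det(A) = λ² - 4λ + 5
λ² - 4λ + 5 = 0  ⇒  λ = (4 ± √((-4)² - 4·(5)))/2 = (4 ± √(-4))/2
  = 2 + i,  2 - i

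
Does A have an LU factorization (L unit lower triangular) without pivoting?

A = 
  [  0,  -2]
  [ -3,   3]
No.
A[1,1] = 0 but A[2,1] = -3 ≠ 0. Any LU with L unit lower triangular has (LU)[1,1] = U[1,1] and (LU)[2,1] = L[2,1]·U[1,1]; matching A forces U[1,1] = 0, which then forces (LU)[2,1] = 0 ≠ -3. A row swap (pivoting) is required.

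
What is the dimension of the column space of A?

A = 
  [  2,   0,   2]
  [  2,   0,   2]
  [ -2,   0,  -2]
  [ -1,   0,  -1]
dim(Col(A)) = 1

Row reduce:
R2 → R2 - (1)·R1
R3 → R3 + (1)·R1
R4 → R4 + (1/2)·R1
REF = 
  [  2,   0,   2]
  [  0,   0,   0]
  [  0,   0,   0]
  [  0,   0,   0]
Pivot columns: 1 → 1 pivot.
dim(Col(A)) = number of pivot columns = 1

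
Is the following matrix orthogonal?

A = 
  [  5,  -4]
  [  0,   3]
No

AᵀA = 
  [ 25, -20]
  [-20,  25]
≠ I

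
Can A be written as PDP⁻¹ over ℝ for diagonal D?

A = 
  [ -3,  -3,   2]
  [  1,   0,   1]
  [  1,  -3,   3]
No

Characteristic polynomial: det(λI - A) = λ³ - 5λ + 9
By the rational root theorem any rational root is an integer dividing 9; none of those is a root, so p(λ) has no rational roots and hence (being an irreducible cubic) no repeated roots.
Discriminant of the cubic: Δ = -1687
Δ < 0 ⇒ one real eigenvalue and a complex-conjugate pair: λ ≈ -2.855, 1.428 + 1.056i, 1.428 - 1.056i
Has complex eigenvalues (not diagonalizable over ℝ).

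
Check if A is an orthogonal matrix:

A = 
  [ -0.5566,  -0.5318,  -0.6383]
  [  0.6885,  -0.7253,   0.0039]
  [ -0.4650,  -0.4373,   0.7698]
Yes

AᵀA = 
  [  1.0001,   0,   0]
  [  0,   1.0001,   0]
  [  0,   0,   1]
≈ I (equal to I up to the 4-dp rounding of the entries)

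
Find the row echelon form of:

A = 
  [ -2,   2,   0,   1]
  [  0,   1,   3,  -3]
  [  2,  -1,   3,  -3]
Row operations:
R3 → R3 + (1)·R1
R3 → R3 - (1)·R2

Resulting echelon form:
REF = 
  [ -2,   2,   0,   1]
  [  0,   1,   3,  -3]
  [  0,   0,   0,   1]

Rank = 3 (number of non-zero pivot rows).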